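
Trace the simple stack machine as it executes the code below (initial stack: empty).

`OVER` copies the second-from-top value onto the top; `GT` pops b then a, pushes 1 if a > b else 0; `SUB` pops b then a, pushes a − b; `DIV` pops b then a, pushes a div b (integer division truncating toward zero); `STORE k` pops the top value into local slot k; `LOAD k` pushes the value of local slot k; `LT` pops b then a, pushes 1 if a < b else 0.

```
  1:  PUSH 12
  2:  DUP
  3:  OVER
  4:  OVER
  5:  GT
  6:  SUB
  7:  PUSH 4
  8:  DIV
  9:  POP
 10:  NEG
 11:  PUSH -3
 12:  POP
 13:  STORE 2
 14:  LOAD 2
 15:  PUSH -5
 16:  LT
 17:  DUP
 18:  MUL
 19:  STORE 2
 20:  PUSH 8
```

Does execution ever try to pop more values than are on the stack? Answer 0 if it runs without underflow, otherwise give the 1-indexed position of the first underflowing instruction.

0

PUSH 12 → 12
DUP     → 12 12
OVER    → 12 12 12
OVER    → 12 12 12 12
GT      → 12 12 0
SUB     → 12 12
PUSH 4  → 12 12 4
DIV     → 12 3
POP     → 12
NEG     → -12
PUSH -3 → -12 -3
POP     → -12
STORE 2 → (empty)
LOAD 2  → -12
PUSH -5 → -12 -5
LT      → 1
DUP     → 1 1
MUL     → 1
STORE 2 → (empty)
PUSH 8  → 8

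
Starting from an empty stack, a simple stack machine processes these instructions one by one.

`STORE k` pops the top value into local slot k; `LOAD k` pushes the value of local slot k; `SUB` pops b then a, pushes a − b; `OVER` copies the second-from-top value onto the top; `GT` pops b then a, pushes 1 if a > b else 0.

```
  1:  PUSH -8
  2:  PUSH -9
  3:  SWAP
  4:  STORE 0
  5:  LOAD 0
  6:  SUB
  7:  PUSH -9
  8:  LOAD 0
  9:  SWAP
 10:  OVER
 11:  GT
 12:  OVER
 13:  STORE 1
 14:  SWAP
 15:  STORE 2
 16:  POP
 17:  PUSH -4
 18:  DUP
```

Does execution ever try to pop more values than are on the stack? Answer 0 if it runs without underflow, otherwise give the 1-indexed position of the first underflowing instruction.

PUSH -8 : [-8]
PUSH -9 : [-8, -9]
SWAP    : [-9, -8]
STORE 0 : [-9]
LOAD 0  : [-9, -8]
SUB     : [-1]
PUSH -9 : [-1, -9]
LOAD 0  : [-1, -9, -8]
SWAP    : [-1, -8, -9]
OVER    : [-1, -8, -9, -8]
GT      : [-1, -8, 0]
OVER    : [-1, -8, 0, -8]
STORE 1 : [-1, -8, 0]
SWAP    : [-1, 0, -8]
STORE 2 : [-1, 0]
POP     : [-1]
PUSH -4 : [-1, -4]
DUP     : [-1, -4, -4]

0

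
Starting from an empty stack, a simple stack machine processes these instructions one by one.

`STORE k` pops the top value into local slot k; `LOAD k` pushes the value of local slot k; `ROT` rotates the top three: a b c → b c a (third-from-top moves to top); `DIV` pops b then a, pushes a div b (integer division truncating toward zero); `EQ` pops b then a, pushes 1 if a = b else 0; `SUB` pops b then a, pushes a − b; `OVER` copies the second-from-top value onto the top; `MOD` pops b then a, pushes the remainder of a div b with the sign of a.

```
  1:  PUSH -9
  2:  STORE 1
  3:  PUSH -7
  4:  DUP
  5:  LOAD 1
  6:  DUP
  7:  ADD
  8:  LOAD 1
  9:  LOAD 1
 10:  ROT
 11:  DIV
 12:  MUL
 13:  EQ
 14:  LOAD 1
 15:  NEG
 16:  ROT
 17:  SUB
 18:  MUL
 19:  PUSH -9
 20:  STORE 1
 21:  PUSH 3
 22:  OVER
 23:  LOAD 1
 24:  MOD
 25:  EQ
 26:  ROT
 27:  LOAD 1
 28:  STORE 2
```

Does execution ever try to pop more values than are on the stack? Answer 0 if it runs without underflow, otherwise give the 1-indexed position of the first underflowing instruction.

26

PUSH -9  [-9]
STORE 1  []
PUSH -7  [-7]
DUP      [-7, -7]
LOAD 1   [-7, -7, -9]
DUP      [-7, -7, -9, -9]
ADD      [-7, -7, -18]
LOAD 1   [-7, -7, -18, -9]
LOAD 1   [-7, -7, -18, -9, -9]
ROT      [-7, -7, -9, -9, -18]
DIV      [-7, -7, -9, 0]
MUL      [-7, -7, 0]
EQ       [-7, 0]
LOAD 1   [-7, 0, -9]
NEG      [-7, 0, 9]
ROT      [0, 9, -7]
SUB      [0, 16]
MUL      [0]
PUSH -9  [0, -9]
STORE 1  [0]
PUSH 3   [0, 3]
OVER     [0, 3, 0]
LOAD 1   [0, 3, 0, -9]
MOD      [0, 3, 0]
EQ       [0, 0]
ROT  — needs 3 operands, stack has 2 → underflow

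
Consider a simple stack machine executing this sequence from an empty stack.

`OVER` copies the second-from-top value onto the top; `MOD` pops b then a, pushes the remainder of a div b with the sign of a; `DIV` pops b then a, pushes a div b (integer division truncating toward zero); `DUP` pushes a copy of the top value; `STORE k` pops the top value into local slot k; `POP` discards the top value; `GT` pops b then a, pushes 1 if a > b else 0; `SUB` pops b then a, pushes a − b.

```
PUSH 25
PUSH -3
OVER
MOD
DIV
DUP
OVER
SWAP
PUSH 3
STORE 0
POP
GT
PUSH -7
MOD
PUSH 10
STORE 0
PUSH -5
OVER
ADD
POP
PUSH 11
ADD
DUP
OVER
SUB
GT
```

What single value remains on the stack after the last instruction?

1

PUSH 25 : 25
PUSH -3 : 25 -3
OVER    : 25 -3 25
MOD     : 25 -3
DIV     : -8
DUP     : -8 -8
OVER    : -8 -8 -8
SWAP    : -8 -8 -8
PUSH 3  : -8 -8 -8 3
STORE 0 : -8 -8 -8
POP     : -8 -8
GT      : 0
PUSH -7 : 0 -7
MOD     : 0
PUSH 10 : 0 10
STORE 0 : 0
PUSH -5 : 0 -5
OVER    : 0 -5 0
ADD     : 0 -5
POP     : 0
PUSH 11 : 0 11
ADD     : 11
DUP     : 11 11
OVER    : 11 11 11
SUB     : 11 0
GT      : 1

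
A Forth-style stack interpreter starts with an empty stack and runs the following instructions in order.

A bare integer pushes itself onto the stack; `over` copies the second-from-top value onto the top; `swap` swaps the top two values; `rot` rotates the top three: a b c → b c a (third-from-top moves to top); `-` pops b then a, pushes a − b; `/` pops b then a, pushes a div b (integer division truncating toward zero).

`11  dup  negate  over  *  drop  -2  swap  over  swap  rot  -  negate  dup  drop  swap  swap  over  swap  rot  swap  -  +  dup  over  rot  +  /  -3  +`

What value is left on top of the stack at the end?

-3

11      [11]
dup     [11, 11]
negate  [11, -11]
over    [11, -11, 11]
*       [11, -121]
drop    [11]
-2      [11, -2]
swap    [-2, 11]
over    [-2, 11, -2]
swap    [-2, -2, 11]
rot     [-2, 11, -2]
-       [-2, 13]
negate  [-2, -13]
dup     [-2, -13, -13]
drop    [-2, -13]
swap    [-13, -2]
swap    [-2, -13]
over    [-2, -13, -2]
swap    [-2, -2, -13]
rot     [-2, -13, -2]
swap    [-2, -2, -13]
-       [-2, 11]
+       [9]
dup     [9, 9]
over    [9, 9, 9]
rot     [9, 9, 9]
+       [9, 18]
/       [0]
-3      [0, -3]
+       [-3]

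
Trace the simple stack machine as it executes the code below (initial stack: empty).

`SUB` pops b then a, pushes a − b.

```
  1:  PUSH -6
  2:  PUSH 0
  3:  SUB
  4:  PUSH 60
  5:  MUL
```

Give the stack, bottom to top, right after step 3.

[-6]

PUSH -6 : [-6]
PUSH 0  : [-6, 0]
SUB     : [-6]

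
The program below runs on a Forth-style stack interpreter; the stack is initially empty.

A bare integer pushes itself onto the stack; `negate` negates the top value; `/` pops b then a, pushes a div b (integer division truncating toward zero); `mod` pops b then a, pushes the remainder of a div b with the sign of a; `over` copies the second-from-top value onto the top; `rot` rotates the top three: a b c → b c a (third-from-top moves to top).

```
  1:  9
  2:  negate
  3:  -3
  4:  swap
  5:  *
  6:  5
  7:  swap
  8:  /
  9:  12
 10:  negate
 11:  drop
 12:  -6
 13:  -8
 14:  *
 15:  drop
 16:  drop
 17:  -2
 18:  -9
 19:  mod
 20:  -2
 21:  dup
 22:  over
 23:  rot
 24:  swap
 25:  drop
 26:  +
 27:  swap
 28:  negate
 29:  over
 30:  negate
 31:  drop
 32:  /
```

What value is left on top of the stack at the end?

9      -> 9
negate -> -9
-3     -> -9 -3
swap   -> -3 -9
*      -> 27
5      -> 27 5
swap   -> 5 27
/      -> 0
12     -> 0 12
negate -> 0 -12
drop   -> 0
-6     -> 0 -6
-8     -> 0 -6 -8
*      -> 0 48
drop   -> 0
drop   -> (empty)
-2     -> -2
-9     -> -2 -9
mod    -> -2
-2     -> -2 -2
dup    -> -2 -2 -2
over   -> -2 -2 -2 -2
rot    -> -2 -2 -2 -2
swap   -> -2 -2 -2 -2
drop   -> -2 -2 -2
+      -> -2 -4
swap   -> -4 -2
negate -> -4 2
over   -> -4 2 -4
negate -> -4 2 4
drop   -> -4 2
/      -> -2

-2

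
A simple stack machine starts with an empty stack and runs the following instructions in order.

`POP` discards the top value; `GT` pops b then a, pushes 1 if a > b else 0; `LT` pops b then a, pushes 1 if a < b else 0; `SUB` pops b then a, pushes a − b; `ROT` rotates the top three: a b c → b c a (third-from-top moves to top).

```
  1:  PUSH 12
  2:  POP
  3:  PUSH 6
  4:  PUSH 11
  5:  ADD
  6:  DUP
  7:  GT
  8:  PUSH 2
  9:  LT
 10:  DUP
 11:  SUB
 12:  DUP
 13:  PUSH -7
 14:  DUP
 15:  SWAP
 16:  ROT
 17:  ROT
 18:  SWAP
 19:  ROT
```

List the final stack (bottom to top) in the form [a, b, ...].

PUSH 12 → [12]
POP     → []
PUSH 6  → [6]
PUSH 11 → [6, 11]
ADD     → [17]
DUP     → [17, 17]
GT      → [0]
PUSH 2  → [0, 2]
LT      → [1]
DUP     → [1, 1]
SUB     → [0]
DUP     → [0, 0]
PUSH -7 → [0, 0, -7]
DUP     → [0, 0, -7, -7]
SWAP    → [0, 0, -7, -7]
ROT     → [0, -7, -7, 0]
ROT     → [0, -7, 0, -7]
SWAP    → [0, -7, -7, 0]
ROT     → [0, -7, 0, -7]

[0, -7, 0, -7]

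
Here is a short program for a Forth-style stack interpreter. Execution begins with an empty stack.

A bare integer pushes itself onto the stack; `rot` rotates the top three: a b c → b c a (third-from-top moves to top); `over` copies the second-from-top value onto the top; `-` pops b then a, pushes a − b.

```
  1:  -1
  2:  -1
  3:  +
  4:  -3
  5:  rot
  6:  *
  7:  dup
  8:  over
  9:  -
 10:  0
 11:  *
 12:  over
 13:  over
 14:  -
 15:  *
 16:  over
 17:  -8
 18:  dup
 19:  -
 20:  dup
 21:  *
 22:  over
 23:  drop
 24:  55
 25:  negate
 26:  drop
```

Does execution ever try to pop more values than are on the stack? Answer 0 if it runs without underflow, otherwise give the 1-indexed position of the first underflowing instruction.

5

-1 : [-1]
-1 : [-1, -1]
+  : [-2]
-3 : [-2, -3]
rot  — needs 3 operands, stack has 2 → underflow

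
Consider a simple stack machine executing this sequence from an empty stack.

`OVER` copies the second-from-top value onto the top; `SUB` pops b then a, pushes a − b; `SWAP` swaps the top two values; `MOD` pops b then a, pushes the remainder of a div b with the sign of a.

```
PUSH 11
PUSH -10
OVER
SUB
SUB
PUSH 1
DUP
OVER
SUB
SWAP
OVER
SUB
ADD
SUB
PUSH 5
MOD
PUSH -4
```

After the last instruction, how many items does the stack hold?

2

PUSH 11   [11]
PUSH -10  [11, -10]
OVER      [11, -10, 11]
SUB       [11, -21]
SUB       [32]
PUSH 1    [32, 1]
DUP       [32, 1, 1]
OVER      [32, 1, 1, 1]
SUB       [32, 1, 0]
SWAP      [32, 0, 1]
OVER      [32, 0, 1, 0]
SUB       [32, 0, 1]
ADD       [32, 1]
SUB       [31]
PUSH 5    [31, 5]
MOD       [1]
PUSH -4   [1, -4]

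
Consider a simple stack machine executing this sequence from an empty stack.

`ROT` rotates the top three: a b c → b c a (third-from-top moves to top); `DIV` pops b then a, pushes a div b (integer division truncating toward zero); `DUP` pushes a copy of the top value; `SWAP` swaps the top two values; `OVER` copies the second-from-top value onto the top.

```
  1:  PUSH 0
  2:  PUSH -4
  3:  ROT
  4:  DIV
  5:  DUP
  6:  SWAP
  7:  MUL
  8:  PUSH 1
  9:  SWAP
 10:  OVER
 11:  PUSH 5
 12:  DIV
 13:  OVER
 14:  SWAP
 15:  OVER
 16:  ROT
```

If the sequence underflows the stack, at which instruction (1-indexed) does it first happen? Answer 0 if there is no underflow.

3

PUSH 0  -> 0
PUSH -4 -> 0 -4
ROT  — needs 3 operands, stack has 2 → underflow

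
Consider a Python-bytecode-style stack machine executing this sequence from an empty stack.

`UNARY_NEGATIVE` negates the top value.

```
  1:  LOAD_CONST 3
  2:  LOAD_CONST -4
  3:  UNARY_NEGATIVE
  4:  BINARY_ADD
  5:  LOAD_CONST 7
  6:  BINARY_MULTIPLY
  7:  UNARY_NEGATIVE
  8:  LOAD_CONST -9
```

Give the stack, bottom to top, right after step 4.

[7]

LOAD_CONST 3    3
LOAD_CONST -4   3 -4
UNARY_NEGATIVE  3 4
BINARY_ADD      7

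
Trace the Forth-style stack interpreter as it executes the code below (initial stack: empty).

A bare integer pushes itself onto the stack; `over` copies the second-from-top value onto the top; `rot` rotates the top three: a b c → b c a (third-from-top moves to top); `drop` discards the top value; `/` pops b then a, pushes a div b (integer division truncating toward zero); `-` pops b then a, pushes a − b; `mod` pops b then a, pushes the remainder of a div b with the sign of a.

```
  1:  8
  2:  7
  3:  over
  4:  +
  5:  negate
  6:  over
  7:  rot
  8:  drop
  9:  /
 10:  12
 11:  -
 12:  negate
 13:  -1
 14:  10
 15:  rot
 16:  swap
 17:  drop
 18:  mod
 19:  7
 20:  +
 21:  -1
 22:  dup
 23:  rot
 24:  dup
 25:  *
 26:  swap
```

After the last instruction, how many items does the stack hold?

3

8      : [8]
7      : [8, 7]
over   : [8, 7, 8]
+      : [8, 15]
negate : [8, -15]
over   : [8, -15, 8]
rot    : [-15, 8, 8]
drop   : [-15, 8]
/      : [-1]
12     : [-1, 12]
-      : [-13]
negate : [13]
-1     : [13, -1]
10     : [13, -1, 10]
rot    : [-1, 10, 13]
swap   : [-1, 13, 10]
drop   : [-1, 13]
mod    : [-1]
7      : [-1, 7]
+      : [6]
-1     : [6, -1]
dup    : [6, -1, -1]
rot    : [-1, -1, 6]
dup    : [-1, -1, 6, 6]
*      : [-1, -1, 36]
swap   : [-1, 36, -1]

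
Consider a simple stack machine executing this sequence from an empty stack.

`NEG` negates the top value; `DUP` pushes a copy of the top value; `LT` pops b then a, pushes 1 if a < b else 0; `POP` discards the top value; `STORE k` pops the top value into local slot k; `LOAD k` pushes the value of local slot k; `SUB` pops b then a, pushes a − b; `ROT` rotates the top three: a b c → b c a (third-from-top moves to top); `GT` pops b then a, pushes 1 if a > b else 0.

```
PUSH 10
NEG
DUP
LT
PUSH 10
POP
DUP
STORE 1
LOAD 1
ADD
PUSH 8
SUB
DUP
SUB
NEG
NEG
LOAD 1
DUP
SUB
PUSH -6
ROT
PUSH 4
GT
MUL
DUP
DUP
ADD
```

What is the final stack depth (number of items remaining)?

PUSH 10 → [10]
NEG     → [-10]
DUP     → [-10, -10]
LT      → [0]
PUSH 10 → [0, 10]
POP     → [0]
DUP     → [0, 0]
STORE 1 → [0]
LOAD 1  → [0, 0]
ADD     → [0]
PUSH 8  → [0, 8]
SUB     → [-8]
DUP     → [-8, -8]
SUB     → [0]
NEG     → [0]
NEG     → [0]
LOAD 1  → [0, 0]
DUP     → [0, 0, 0]
SUB     → [0, 0]
PUSH -6 → [0, 0, -6]
ROT     → [0, -6, 0]
PUSH 4  → [0, -6, 0, 4]
GT      → [0, -6, 0]
MUL     → [0, 0]
DUP     → [0, 0, 0]
DUP     → [0, 0, 0, 0]
ADD     → [0, 0, 0]

3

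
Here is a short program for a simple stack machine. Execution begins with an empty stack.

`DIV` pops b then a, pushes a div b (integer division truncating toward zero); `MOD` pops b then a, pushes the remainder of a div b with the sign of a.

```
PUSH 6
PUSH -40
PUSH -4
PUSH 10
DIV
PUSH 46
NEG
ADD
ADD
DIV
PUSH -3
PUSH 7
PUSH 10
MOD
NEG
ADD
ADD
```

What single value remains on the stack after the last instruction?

PUSH 6   → [6]
PUSH -40 → [6, -40]
PUSH -4  → [6, -40, -4]
PUSH 10  → [6, -40, -4, 10]
DIV      → [6, -40, 0]
PUSH 46  → [6, -40, 0, 46]
NEG      → [6, -40, 0, -46]
ADD      → [6, -40, -46]
ADD      → [6, -86]
DIV      → [0]
PUSH -3  → [0, -3]
PUSH 7   → [0, -3, 7]
PUSH 10  → [0, -3, 7, 10]
MOD      → [0, -3, 7]
NEG      → [0, -3, -7]
ADD      → [0, -10]
ADD      → [-10]

-10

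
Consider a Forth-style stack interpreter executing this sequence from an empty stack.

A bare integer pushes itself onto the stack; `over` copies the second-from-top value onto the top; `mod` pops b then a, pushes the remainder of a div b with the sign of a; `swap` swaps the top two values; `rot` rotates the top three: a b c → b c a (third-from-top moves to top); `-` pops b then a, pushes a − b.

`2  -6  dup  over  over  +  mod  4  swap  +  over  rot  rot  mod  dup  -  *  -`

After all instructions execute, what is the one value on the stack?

2

2     2
-6    2 -6
dup   2 -6 -6
over  2 -6 -6 -6
over  2 -6 -6 -6 -6
+     2 -6 -6 -12
mod   2 -6 -6
4     2 -6 -6 4
swap  2 -6 4 -6
+     2 -6 -2
over  2 -6 -2 -6
rot   2 -2 -6 -6
rot   2 -6 -6 -2
mod   2 -6 0
dup   2 -6 0 0
-     2 -6 0
*     2 0
-     2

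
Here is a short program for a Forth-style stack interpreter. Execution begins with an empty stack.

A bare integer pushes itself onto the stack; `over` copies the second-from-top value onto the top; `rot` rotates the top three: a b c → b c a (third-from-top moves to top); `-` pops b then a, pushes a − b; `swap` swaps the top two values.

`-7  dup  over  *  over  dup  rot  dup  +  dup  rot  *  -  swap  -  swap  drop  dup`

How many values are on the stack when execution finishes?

-7   -> -7
dup  -> -7 -7
over -> -7 -7 -7
*    -> -7 49
over -> -7 49 -7
dup  -> -7 49 -7 -7
rot  -> -7 -7 -7 49
dup  -> -7 -7 -7 49 49
+    -> -7 -7 -7 98
dup  -> -7 -7 -7 98 98
rot  -> -7 -7 98 98 -7
*    -> -7 -7 98 -686
-    -> -7 -7 784
swap -> -7 784 -7
-    -> -7 791
swap -> 791 -7
drop -> 791
dup  -> 791 791

2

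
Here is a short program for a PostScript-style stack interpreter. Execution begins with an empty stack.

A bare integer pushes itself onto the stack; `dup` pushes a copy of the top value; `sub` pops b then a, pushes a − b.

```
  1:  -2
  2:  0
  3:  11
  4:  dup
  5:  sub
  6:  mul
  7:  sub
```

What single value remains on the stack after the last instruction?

-2

-2   [-2]
0    [-2, 0]
11   [-2, 0, 11]
dup  [-2, 0, 11, 11]
sub  [-2, 0, 0]
mul  [-2, 0]
sub  [-2]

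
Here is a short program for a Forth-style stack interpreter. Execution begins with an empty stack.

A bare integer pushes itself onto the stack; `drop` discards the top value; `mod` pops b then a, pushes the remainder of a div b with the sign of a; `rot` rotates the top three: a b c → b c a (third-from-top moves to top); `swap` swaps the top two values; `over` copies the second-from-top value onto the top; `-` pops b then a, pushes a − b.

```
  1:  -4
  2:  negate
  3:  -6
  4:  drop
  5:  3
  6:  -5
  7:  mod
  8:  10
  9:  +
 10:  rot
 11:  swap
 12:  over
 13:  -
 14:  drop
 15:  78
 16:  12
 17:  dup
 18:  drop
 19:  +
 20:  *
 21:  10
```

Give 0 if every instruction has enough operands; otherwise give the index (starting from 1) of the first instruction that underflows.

10

-4     → -4
negate → 4
-6     → 4 -6
drop   → 4
3      → 4 3
-5     → 4 3 -5
mod    → 4 3
10     → 4 3 10
+      → 4 13
rot  — needs 3 operands, stack has 2 → underflow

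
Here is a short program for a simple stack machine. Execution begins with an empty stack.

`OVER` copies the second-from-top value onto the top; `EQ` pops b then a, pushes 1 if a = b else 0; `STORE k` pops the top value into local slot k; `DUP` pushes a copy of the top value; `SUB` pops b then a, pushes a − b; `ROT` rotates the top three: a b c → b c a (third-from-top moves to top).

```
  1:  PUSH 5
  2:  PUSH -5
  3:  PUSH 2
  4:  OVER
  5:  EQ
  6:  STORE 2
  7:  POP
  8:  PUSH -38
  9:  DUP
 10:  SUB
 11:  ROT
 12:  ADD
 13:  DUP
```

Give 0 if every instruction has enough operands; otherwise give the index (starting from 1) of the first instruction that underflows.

11

PUSH 5   → [5]
PUSH -5  → [5, -5]
PUSH 2   → [5, -5, 2]
OVER     → [5, -5, 2, -5]
EQ       → [5, -5, 0]
STORE 2  → [5, -5]
POP      → [5]
PUSH -38 → [5, -38]
DUP      → [5, -38, -38]
SUB      → [5, 0]
ROT  — needs 3 operands, stack has 2 → underflow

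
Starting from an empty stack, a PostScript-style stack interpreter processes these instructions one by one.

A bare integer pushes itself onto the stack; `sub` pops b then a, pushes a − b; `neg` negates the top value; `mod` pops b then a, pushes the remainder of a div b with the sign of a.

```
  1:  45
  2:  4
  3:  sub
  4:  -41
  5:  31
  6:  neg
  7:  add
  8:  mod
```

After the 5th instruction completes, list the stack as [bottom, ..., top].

[41, -41, 31]

45  → [45]
4   → [45, 4]
sub → [41]
-41 → [41, -41]
31  → [41, -41, 31]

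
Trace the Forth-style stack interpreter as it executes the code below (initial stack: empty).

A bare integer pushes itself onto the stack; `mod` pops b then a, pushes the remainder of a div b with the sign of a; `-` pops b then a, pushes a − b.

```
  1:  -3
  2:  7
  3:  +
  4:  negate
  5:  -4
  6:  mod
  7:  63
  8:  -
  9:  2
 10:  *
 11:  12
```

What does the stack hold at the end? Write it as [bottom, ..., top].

[-126, 12]

-3     → -3
7      → -3 7
+      → 4
negate → -4
-4     → -4 -4
mod    → 0
63     → 0 63
-      → -63
2      → -63 2
*      → -126
12     → -126 12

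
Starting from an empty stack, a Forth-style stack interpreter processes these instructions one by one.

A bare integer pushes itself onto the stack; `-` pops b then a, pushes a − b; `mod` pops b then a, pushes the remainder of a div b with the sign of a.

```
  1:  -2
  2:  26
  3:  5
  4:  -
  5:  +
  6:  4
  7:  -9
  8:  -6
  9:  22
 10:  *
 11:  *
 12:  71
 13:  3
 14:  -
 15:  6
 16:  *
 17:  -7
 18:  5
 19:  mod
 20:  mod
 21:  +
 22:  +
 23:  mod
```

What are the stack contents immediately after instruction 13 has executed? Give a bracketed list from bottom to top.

[19, 4, 1188, 71, 3]

-2 -> -2
26 -> -2 26
5  -> -2 26 5
-  -> -2 21
+  -> 19
4  -> 19 4
-9 -> 19 4 -9
-6 -> 19 4 -9 -6
22 -> 19 4 -9 -6 22
*  -> 19 4 -9 -132
*  -> 19 4 1188
71 -> 19 4 1188 71
3  -> 19 4 1188 71 3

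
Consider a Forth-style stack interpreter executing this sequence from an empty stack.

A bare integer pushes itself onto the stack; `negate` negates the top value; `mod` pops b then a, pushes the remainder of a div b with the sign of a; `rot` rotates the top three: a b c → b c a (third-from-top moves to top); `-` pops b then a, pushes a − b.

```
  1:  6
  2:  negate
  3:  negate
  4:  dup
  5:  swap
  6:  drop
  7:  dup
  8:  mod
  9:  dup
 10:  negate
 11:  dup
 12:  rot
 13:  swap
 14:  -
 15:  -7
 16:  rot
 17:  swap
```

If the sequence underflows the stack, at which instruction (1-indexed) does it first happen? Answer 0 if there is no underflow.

6      : 6
negate : -6
negate : 6
dup    : 6 6
swap   : 6 6
drop   : 6
dup    : 6 6
mod    : 0
dup    : 0 0
negate : 0 0
dup    : 0 0 0
rot    : 0 0 0
swap   : 0 0 0
-      : 0 0
-7     : 0 0 -7
rot    : 0 -7 0
swap   : 0 0 -7

0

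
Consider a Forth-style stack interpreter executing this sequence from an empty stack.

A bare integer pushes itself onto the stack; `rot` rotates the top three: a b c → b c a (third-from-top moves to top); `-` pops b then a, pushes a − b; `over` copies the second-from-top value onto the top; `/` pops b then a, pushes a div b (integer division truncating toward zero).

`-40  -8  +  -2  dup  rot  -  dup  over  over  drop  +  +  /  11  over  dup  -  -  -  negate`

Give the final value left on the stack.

11

-40    → [-40]
-8     → [-40, -8]
+      → [-48]
-2     → [-48, -2]
dup    → [-48, -2, -2]
rot    → [-2, -2, -48]
-      → [-2, 46]
dup    → [-2, 46, 46]
over   → [-2, 46, 46, 46]
over   → [-2, 46, 46, 46, 46]
drop   → [-2, 46, 46, 46]
+      → [-2, 46, 92]
+      → [-2, 138]
/      → [0]
11     → [0, 11]
over   → [0, 11, 0]
dup    → [0, 11, 0, 0]
-      → [0, 11, 0]
-      → [0, 11]
-      → [-11]
negate → [11]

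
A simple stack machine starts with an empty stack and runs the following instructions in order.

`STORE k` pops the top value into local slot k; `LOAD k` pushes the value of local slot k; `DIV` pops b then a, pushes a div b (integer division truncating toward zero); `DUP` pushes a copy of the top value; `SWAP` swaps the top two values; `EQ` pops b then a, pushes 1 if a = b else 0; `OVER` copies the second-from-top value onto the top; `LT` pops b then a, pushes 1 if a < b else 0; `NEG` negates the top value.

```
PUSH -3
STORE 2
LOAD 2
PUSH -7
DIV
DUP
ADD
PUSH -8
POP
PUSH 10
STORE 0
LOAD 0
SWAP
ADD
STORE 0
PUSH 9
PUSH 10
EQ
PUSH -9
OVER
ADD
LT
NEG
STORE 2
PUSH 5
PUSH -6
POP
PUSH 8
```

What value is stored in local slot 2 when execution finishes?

0

PUSH -3 : [-3]
STORE 2 : []
LOAD 2  : [-3]
PUSH -7 : [-3, -7]
DIV     : [0]
DUP     : [0, 0]
ADD     : [0]
PUSH -8 : [0, -8]
POP     : [0]
PUSH 10 : [0, 10]
STORE 0 : [0]
LOAD 0  : [0, 10]
SWAP    : [10, 0]
ADD     : [10]
STORE 0 : []
PUSH 9  : [9]
PUSH 10 : [9, 10]
EQ      : [0]
PUSH -9 : [0, -9]
OVER    : [0, -9, 0]
ADD     : [0, -9]
LT      : [0]
NEG     : [0]
STORE 2 : []
PUSH 5  : [5]
PUSH -6 : [5, -6]
POP     : [5]
PUSH 8  : [5, 8]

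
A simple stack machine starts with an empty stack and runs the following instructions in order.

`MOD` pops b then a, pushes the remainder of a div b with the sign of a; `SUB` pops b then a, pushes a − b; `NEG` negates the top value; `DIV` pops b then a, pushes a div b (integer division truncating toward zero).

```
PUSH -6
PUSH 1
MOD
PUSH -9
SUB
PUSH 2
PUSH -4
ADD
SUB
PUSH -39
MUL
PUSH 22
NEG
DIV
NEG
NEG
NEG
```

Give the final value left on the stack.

-19

PUSH -6   -6
PUSH 1    -6 1
MOD       0
PUSH -9   0 -9
SUB       9
PUSH 2    9 2
PUSH -4   9 2 -4
ADD       9 -2
SUB       11
PUSH -39  11 -39
MUL       -429
PUSH 22   -429 22
NEG       -429 -22
DIV       19
NEG       -19
NEG       19
NEG       -19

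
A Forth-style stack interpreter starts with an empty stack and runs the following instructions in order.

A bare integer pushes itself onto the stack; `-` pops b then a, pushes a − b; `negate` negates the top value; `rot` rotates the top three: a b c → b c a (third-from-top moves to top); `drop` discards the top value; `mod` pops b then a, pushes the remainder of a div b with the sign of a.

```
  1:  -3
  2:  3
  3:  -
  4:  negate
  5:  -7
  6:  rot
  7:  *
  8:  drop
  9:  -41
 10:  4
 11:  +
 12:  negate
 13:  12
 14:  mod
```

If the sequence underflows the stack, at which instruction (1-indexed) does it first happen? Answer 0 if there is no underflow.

-3      -3
3       -3 3
-       -6
negate  6
-7      6 -7
rot  — needs 3 operands, stack has 2 → underflow

6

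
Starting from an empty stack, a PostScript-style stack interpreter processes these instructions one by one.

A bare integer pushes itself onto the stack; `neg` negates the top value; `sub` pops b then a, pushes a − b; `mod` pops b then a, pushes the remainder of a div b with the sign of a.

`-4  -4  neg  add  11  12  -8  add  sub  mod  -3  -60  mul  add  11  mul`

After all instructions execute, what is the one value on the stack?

-4  -> -4
-4  -> -4 -4
neg -> -4 4
add -> 0
11  -> 0 11
12  -> 0 11 12
-8  -> 0 11 12 -8
add -> 0 11 4
sub -> 0 7
mod -> 0
-3  -> 0 -3
-60 -> 0 -3 -60
mul -> 0 180
add -> 180
11  -> 180 11
mul -> 1980

1980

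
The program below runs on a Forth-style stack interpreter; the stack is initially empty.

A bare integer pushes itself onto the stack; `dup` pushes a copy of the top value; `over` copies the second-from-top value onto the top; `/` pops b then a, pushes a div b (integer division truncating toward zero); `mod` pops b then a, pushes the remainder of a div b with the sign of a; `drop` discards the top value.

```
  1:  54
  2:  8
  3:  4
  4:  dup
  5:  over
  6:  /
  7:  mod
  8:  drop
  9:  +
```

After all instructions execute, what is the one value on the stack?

62

54    [54]
8     [54, 8]
4     [54, 8, 4]
dup   [54, 8, 4, 4]
over  [54, 8, 4, 4, 4]
/     [54, 8, 4, 1]
mod   [54, 8, 0]
drop  [54, 8]
+     [62]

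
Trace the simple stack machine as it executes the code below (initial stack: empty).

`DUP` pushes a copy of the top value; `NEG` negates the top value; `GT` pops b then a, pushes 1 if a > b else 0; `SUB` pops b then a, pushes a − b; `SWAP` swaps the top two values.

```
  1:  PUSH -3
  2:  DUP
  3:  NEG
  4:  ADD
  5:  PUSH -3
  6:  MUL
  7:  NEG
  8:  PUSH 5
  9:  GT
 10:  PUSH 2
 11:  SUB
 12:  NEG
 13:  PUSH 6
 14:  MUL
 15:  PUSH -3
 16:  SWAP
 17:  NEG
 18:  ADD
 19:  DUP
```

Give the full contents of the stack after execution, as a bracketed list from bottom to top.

[-15, -15]

PUSH -3  [-3]
DUP      [-3, -3]
NEG      [-3, 3]
ADD      [0]
PUSH -3  [0, -3]
MUL      [0]
NEG      [0]
PUSH 5   [0, 5]
GT       [0]
PUSH 2   [0, 2]
SUB      [-2]
NEG      [2]
PUSH 6   [2, 6]
MUL      [12]
PUSH -3  [12, -3]
SWAP     [-3, 12]
NEG      [-3, -12]
ADD      [-15]
DUP      [-15, -15]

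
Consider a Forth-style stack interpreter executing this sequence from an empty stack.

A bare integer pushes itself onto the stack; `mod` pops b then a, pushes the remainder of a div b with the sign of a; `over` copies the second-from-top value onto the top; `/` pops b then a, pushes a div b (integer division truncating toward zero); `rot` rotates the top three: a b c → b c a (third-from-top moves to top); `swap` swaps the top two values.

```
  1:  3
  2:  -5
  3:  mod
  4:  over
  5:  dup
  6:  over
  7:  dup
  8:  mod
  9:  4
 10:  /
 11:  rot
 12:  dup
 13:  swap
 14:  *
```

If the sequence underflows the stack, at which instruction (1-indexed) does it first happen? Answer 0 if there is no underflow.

3   : 3
-5  : 3 -5
mod : 3
over  — needs 2 operands, stack has 1 → underflow

4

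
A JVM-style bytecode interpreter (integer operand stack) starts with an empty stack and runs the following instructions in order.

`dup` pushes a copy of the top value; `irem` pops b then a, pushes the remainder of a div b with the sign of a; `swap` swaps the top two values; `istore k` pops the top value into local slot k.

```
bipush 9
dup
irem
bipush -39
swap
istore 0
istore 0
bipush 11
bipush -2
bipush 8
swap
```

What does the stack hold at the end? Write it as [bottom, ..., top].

[11, 8, -2]

bipush 9   → [9]
dup        → [9, 9]
irem       → [0]
bipush -39 → [0, -39]
swap       → [-39, 0]
istore 0   → [-39]
istore 0   → []
bipush 11  → [11]
bipush -2  → [11, -2]
bipush 8   → [11, -2, 8]
swap       → [11, 8, -2]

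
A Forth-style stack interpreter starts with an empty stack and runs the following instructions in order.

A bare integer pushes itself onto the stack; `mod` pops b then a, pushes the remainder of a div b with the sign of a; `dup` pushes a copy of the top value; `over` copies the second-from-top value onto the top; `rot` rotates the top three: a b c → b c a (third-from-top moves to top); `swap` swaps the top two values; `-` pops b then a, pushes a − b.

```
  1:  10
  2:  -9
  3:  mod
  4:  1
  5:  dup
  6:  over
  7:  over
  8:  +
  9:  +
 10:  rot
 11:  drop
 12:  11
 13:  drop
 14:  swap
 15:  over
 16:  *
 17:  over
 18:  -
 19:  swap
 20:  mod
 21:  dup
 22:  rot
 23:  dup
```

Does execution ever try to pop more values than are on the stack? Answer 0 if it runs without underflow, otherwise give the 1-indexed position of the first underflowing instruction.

10    10
-9    10 -9
mod   1
1     1 1
dup   1 1 1
over  1 1 1 1
over  1 1 1 1 1
+     1 1 1 2
+     1 1 3
rot   1 3 1
drop  1 3
11    1 3 11
drop  1 3
swap  3 1
over  3 1 3
*     3 3
over  3 3 3
-     3 0
swap  0 3
mod   0
dup   0 0
rot  — needs 3 operands, stack has 2 → underflow

22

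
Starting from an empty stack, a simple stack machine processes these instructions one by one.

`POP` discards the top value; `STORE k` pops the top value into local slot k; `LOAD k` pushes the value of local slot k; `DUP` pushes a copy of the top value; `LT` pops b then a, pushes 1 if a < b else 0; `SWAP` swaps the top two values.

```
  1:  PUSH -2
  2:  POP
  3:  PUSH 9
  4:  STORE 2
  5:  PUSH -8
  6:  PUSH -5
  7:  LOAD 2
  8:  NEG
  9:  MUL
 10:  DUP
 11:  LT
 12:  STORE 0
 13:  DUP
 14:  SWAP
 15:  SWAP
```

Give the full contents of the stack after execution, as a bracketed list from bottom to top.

PUSH -2 → -2
POP     → (empty)
PUSH 9  → 9
STORE 2 → (empty)
PUSH -8 → -8
PUSH -5 → -8 -5
LOAD 2  → -8 -5 9
NEG     → -8 -5 -9
MUL     → -8 45
DUP     → -8 45 45
LT      → -8 0
STORE 0 → -8
DUP     → -8 -8
SWAP    → -8 -8
SWAP    → -8 -8

[-8, -8]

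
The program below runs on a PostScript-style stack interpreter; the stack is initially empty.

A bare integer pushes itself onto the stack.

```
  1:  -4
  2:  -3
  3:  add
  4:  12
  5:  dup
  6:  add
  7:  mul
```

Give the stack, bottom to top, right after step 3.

[-7]

-4  -> -4
-3  -> -4 -3
add -> -7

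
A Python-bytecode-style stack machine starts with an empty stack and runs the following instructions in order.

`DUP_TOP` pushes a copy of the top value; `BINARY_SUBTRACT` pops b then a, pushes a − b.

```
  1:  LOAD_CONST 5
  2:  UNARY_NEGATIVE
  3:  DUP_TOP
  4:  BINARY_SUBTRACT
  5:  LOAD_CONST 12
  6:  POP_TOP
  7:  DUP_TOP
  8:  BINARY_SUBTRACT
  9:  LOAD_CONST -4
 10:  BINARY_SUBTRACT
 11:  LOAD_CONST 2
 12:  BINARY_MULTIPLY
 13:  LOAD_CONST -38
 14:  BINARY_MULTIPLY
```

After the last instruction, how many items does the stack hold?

1

LOAD_CONST 5    -> 5
UNARY_NEGATIVE  -> -5
DUP_TOP         -> -5 -5
BINARY_SUBTRACT -> 0
LOAD_CONST 12   -> 0 12
POP_TOP         -> 0
DUP_TOP         -> 0 0
BINARY_SUBTRACT -> 0
LOAD_CONST -4   -> 0 -4
BINARY_SUBTRACT -> 4
LOAD_CONST 2    -> 4 2
BINARY_MULTIPLY -> 8
LOAD_CONST -38  -> 8 -38
BINARY_MULTIPLY -> -304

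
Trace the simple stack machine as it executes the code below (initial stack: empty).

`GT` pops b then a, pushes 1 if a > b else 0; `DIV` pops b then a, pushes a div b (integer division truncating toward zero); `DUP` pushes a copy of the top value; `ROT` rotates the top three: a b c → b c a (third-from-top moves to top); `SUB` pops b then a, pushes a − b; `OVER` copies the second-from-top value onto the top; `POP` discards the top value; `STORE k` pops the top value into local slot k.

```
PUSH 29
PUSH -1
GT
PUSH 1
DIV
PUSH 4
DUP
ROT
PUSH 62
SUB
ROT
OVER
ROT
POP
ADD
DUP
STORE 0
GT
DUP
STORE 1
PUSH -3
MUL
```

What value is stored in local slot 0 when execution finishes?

-57

PUSH 29 → [29]
PUSH -1 → [29, -1]
GT      → [1]
PUSH 1  → [1, 1]
DIV     → [1]
PUSH 4  → [1, 4]
DUP     → [1, 4, 4]
ROT     → [4, 4, 1]
PUSH 62 → [4, 4, 1, 62]
SUB     → [4, 4, -61]
ROT     → [4, -61, 4]
OVER    → [4, -61, 4, -61]
ROT     → [4, 4, -61, -61]
POP     → [4, 4, -61]
ADD     → [4, -57]
DUP     → [4, -57, -57]
STORE 0 → [4, -57]
GT      → [1]
DUP     → [1, 1]
STORE 1 → [1]
PUSH -3 → [1, -3]
MUL     → [-3]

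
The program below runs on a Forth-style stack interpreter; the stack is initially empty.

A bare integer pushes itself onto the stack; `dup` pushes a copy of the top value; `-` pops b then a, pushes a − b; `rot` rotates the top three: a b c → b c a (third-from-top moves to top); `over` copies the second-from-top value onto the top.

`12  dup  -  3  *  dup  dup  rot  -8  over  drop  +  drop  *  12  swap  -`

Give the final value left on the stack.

12   -> [12]
dup  -> [12, 12]
-    -> [0]
3    -> [0, 3]
*    -> [0]
dup  -> [0, 0]
dup  -> [0, 0, 0]
rot  -> [0, 0, 0]
-8   -> [0, 0, 0, -8]
over -> [0, 0, 0, -8, 0]
drop -> [0, 0, 0, -8]
+    -> [0, 0, -8]
drop -> [0, 0]
*    -> [0]
12   -> [0, 12]
swap -> [12, 0]
-    -> [12]

12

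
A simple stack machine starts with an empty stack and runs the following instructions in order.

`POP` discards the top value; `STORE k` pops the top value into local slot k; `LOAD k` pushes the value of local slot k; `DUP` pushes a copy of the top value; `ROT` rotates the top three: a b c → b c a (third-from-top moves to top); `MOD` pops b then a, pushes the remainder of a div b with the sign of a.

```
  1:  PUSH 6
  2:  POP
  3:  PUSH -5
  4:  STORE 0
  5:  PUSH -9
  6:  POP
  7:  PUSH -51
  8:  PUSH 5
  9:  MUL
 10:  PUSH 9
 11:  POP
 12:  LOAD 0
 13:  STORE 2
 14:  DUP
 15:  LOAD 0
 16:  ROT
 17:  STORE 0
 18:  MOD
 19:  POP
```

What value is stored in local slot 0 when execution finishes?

-255

PUSH 6    [6]
POP       []
PUSH -5   [-5]
STORE 0   []
PUSH -9   [-9]
POP       []
PUSH -51  [-51]
PUSH 5    [-51, 5]
MUL       [-255]
PUSH 9    [-255, 9]
POP       [-255]
LOAD 0    [-255, -5]
STORE 2   [-255]
DUP       [-255, -255]
LOAD 0    [-255, -255, -5]
ROT       [-255, -5, -255]
STORE 0   [-255, -5]
MOD       [0]
POP       []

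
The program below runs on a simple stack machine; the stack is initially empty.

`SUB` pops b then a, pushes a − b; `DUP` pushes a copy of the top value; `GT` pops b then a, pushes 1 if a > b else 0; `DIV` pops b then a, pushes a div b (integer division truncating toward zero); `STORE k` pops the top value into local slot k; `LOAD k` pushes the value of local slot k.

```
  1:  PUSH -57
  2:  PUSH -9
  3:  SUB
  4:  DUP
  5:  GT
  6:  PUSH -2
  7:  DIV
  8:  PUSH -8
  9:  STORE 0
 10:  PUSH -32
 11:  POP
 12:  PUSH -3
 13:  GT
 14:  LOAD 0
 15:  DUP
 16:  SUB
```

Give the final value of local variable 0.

-8

PUSH -57 : [-57]
PUSH -9  : [-57, -9]
SUB      : [-48]
DUP      : [-48, -48]
GT       : [0]
PUSH -2  : [0, -2]
DIV      : [0]
PUSH -8  : [0, -8]
STORE 0  : [0]
PUSH -32 : [0, -32]
POP      : [0]
PUSH -3  : [0, -3]
GT       : [1]
LOAD 0   : [1, -8]
DUP      : [1, -8, -8]
SUB      : [1, 0]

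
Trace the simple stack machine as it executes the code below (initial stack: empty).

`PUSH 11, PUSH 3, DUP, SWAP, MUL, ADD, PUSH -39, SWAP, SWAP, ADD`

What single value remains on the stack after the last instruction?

-19

PUSH 11   [11]
PUSH 3    [11, 3]
DUP       [11, 3, 3]
SWAP      [11, 3, 3]
MUL       [11, 9]
ADD       [20]
PUSH -39  [20, -39]
SWAP      [-39, 20]
SWAP      [20, -39]
ADD       [-19]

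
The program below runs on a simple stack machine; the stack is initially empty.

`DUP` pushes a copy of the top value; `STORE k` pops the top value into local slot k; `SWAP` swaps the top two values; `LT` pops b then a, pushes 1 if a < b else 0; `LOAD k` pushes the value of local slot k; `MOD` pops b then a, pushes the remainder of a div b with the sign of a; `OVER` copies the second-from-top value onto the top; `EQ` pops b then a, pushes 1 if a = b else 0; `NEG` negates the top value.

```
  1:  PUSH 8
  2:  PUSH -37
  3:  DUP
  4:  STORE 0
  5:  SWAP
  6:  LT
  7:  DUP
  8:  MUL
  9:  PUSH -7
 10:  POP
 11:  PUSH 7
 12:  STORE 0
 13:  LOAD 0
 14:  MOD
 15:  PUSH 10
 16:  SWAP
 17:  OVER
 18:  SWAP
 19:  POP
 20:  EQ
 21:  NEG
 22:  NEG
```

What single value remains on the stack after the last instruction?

PUSH 8   → [8]
PUSH -37 → [8, -37]
DUP      → [8, -37, -37]
STORE 0  → [8, -37]
SWAP     → [-37, 8]
LT       → [1]
DUP      → [1, 1]
MUL      → [1]
PUSH -7  → [1, -7]
POP      → [1]
PUSH 7   → [1, 7]
STORE 0  → [1]
LOAD 0   → [1, 7]
MOD      → [1]
PUSH 10  → [1, 10]
SWAP     → [10, 1]
OVER     → [10, 1, 10]
SWAP     → [10, 10, 1]
POP      → [10, 10]
EQ       → [1]
NEG      → [-1]
NEG      → [1]

1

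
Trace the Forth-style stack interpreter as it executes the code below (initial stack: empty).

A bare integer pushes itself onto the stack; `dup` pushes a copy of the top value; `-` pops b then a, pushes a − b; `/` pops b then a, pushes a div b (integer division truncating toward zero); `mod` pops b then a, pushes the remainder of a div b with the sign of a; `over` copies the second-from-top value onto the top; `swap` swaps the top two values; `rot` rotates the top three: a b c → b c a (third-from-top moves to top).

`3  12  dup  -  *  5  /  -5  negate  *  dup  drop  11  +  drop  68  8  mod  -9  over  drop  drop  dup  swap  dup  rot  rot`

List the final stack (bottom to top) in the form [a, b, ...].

3      → 3
12     → 3 12
dup    → 3 12 12
-      → 3 0
*      → 0
5      → 0 5
/      → 0
-5     → 0 -5
negate → 0 5
*      → 0
dup    → 0 0
drop   → 0
11     → 0 11
+      → 11
drop   → (empty)
68     → 68
8      → 68 8
mod    → 4
-9     → 4 -9
over   → 4 -9 4
drop   → 4 -9
drop   → 4
dup    → 4 4
swap   → 4 4
dup    → 4 4 4
rot    → 4 4 4
rot    → 4 4 4

[4, 4, 4]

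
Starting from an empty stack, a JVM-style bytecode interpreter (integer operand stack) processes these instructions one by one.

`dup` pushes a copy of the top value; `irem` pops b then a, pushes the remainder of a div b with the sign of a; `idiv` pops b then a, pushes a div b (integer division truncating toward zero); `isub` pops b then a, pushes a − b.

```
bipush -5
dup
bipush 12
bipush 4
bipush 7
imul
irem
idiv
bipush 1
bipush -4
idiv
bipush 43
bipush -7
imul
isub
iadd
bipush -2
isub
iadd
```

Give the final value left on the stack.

298

bipush -5  -5
dup        -5 -5
bipush 12  -5 -5 12
bipush 4   -5 -5 12 4
bipush 7   -5 -5 12 4 7
imul       -5 -5 12 28
irem       -5 -5 12
idiv       -5 0
bipush 1   -5 0 1
bipush -4  -5 0 1 -4
idiv       -5 0 0
bipush 43  -5 0 0 43
bipush -7  -5 0 0 43 -7
imul       -5 0 0 -301
isub       -5 0 301
iadd       -5 301
bipush -2  -5 301 -2
isub       -5 303
iadd       298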